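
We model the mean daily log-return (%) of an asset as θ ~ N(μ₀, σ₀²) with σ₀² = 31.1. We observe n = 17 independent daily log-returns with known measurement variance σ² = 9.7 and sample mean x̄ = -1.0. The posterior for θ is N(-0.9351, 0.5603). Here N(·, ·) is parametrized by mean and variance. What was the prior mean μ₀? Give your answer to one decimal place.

μ₀ = 2.6

With known observation variance, the Normal–Normal posterior has precision τ_n = τ₀ + n/σ² and mean μ_n = (τ₀μ₀ + (n/σ²)x̄)/τ_n.
Here τ₀ = 1/31.1 = 0.032154 and τ_data = 17/9.7 = 1.752577, so τ_n = 1.784731.
Rearranging for μ₀: μ₀ = (μ_n·τ_n − τ_data·x̄)/τ₀ = (-0.9351·1.784731 − 1.752577·-1.0) / 0.032154 = 0.083675/0.032154 ≈ 2.6.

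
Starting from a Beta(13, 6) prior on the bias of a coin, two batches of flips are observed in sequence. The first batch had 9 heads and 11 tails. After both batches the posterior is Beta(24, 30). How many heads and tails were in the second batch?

Because Beta–binomial updating is additive in the counts, the combined data contributed (α_post−α_prior, β_post−β_prior) successes and failures.
Total across both batches: 24−13=11 heads, 30−6=24 tails.
Subtract the first batch: 11−9=2 heads and 24−11=13 tails.

2 heads and 13 tails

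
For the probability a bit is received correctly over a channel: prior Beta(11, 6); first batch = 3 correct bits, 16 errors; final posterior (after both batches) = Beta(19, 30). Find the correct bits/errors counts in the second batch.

5 correct bits and 8 errors

Because Beta–binomial updating is additive in the counts, the combined data contributed (α_post−α_prior, β_post−β_prior) successes and failures.
Total across both batches: 19−11=8 correct bits, 30−6=24 errors.
Subtract the first batch: 8−3=5 correct bits and 24−16=8 errors.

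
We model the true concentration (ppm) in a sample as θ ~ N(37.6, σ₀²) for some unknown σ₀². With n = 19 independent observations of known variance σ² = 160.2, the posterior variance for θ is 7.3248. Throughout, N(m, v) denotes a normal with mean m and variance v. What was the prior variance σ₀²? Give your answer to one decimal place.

Posterior precision equals prior precision plus data precision: 1/σ_n² = 1/σ₀² + n/σ².
So 1/σ₀² = 1/7.3248 − 19/160.2 = 0.136522 − 0.118602 = 0.017920.
Hence σ₀² = 1/0.017920 ≈ 55.8.

σ₀² = 55.8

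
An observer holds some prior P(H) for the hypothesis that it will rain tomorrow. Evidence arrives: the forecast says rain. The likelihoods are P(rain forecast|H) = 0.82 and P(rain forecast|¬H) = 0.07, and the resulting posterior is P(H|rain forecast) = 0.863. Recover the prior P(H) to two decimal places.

Bayes' rule in odds form gives O(H|E) = O(H)·[P(E|H)/P(E|¬H)], hence O(H) = O(H|E)/LR.
Posterior odds = 0.863/(1−0.863) = 6.2993. LR = 0.82/0.07 = 11.7143.
Prior odds = 6.2993/11.7143 = 0.5377, so P(H) = 0.5377/(1+0.5377) ≈ 0.35.

P(H) = 0.35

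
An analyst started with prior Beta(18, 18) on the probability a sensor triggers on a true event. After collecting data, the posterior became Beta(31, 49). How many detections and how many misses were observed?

A Beta(α, β) prior with s successes and f failures in binomial data gives a Beta(α+s, β+f) posterior.
So s = 31 − 18 = 13 and f = 49 − 18 = 31.

13 detections and 31 misses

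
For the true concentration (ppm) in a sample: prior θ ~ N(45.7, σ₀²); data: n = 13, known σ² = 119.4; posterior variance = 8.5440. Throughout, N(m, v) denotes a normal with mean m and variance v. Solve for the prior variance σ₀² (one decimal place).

For the Normal–Normal model with known σ², precisions add: τ_n = τ₀ + n/σ².
So 1/σ₀² = 1/8.5440 − 13/119.4 = 0.117041 − 0.108878 = 0.008163.
Hence σ₀² = 1/0.008163 ≈ 122.5.

σ₀² = 122.5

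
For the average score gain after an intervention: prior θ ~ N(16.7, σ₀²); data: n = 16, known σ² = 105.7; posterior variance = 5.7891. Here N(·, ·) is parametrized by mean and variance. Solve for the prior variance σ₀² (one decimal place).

σ₀² = 46.8

Posterior precision equals prior precision plus data precision: 1/σ_n² = 1/σ₀² + n/σ².
So 1/σ₀² = 1/5.7891 − 16/105.7 = 0.172738 − 0.151372 = 0.021366.
Hence σ₀² = 1/0.021366 ≈ 46.8.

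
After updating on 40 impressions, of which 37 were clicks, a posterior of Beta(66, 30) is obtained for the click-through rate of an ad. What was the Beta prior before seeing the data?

A Beta(α, β) prior with s successes and f failures in binomial data gives a Beta(α+s, β+f) posterior.
So α = 66 − 37 = 29 and β = 30 − 3 = 27.

Beta(29, 27)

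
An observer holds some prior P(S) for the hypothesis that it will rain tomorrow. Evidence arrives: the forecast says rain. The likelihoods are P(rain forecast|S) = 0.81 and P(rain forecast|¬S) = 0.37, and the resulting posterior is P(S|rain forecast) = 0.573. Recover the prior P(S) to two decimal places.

P(S) = 0.38

Bayes' rule in odds form gives O(S|E) = O(S)·[P(E|S)/P(E|¬S)], hence O(S) = O(S|E)/LR.
Posterior odds = 0.573/(1−0.573) = 1.3419. LR = 0.81/0.37 = 2.1892.
Prior odds = 1.3419/2.1892 = 0.6130, so P(S) = 0.6130/(1+0.6130) ≈ 0.38.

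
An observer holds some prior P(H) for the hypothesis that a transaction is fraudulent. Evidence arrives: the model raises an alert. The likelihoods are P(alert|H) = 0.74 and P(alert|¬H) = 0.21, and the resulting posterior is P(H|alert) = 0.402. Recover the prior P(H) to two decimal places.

P(H) = 0.16

Bayes' rule in odds form gives O(H|E) = O(H)·[P(E|H)/P(E|¬H)], hence O(H) = O(H|E)/LR.
Posterior odds = 0.402/(1−0.402) = 0.6722. LR = 0.74/0.21 = 3.5238.
Prior odds = 0.6722/3.5238 = 0.1908, so P(H) = 0.1908/(1+0.1908) ≈ 0.16.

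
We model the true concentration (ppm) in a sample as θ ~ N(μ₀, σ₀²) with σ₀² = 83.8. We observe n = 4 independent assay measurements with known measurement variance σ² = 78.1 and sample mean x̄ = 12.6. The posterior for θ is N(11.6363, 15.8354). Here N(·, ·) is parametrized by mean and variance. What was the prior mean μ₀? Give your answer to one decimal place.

With known observation variance, the Normal–Normal posterior has precision τ_n = τ₀ + n/σ² and mean μ_n = (τ₀μ₀ + (n/σ²)x̄)/τ_n.
Here τ₀ = 1/83.8 = 0.011933 and τ_data = 4/78.1 = 0.051216, so τ_n = 0.063149.
Rearranging for μ₀: μ₀ = (μ_n·τ_n − τ_data·x̄)/τ₀ = (11.6363·0.063149 − 0.051216·12.6) / 0.011933 = 0.089499/0.011933 ≈ 7.5.

μ₀ = 7.5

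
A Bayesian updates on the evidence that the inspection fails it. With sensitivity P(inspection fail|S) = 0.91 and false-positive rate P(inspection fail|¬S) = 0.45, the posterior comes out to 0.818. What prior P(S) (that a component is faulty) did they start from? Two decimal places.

P(S) = 0.69

In odds form, posterior odds = prior odds × likelihood ratio, so prior odds = posterior odds ÷ LR.
Posterior odds = 0.818/(1−0.818) = 4.4945. LR = 0.91/0.45 = 2.0222.
Prior odds = 4.4945/2.0222 = 2.2226, so P(S) = 2.2226/(1+2.2226) ≈ 0.69.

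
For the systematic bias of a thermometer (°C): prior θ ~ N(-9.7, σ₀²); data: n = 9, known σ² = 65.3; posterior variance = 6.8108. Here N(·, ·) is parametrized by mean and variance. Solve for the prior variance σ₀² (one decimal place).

For the Normal–Normal model with known σ², precisions add: τ_n = τ₀ + n/σ².
So 1/σ₀² = 1/6.8108 − 9/65.3 = 0.146826 − 0.137825 = 0.009001.
Hence σ₀² = 1/0.009001 ≈ 111.1.

σ₀² = 111.1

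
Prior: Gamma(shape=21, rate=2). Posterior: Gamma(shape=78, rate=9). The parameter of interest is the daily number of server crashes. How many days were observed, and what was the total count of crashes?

Gamma–Poisson conjugacy: posterior shape = α + Σxᵢ, posterior rate = β + n.
Matching: Σxᵢ = 78 − 21 = 57 and n = 9 − 2 = 7.

n = 7 days with total 57 crashes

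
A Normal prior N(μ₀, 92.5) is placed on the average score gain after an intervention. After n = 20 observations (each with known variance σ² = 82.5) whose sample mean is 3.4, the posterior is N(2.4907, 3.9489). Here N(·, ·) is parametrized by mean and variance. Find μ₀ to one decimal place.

μ₀ = -17.9

With known observation variance, the Normal–Normal posterior has precision τ_n = τ₀ + n/σ² and mean μ_n = (τ₀μ₀ + (n/σ²)x̄)/τ_n.
Here τ₀ = 1/92.5 = 0.010811 and τ_data = 20/82.5 = 0.242424, so τ_n = 0.253235.
Rearranging for μ₀: μ₀ = (μ_n·τ_n − τ_data·x̄)/τ₀ = (2.4907·0.253235 − 0.242424·3.4) / 0.010811 = -0.193509/0.010811 ≈ -17.9.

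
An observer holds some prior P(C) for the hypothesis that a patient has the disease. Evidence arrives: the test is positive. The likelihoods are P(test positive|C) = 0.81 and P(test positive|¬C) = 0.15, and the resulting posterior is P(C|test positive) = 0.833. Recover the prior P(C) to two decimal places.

P(C) = 0.48

Bayes' rule in odds form gives O(C|E) = O(C)·[P(E|C)/P(E|¬C)], hence O(C) = O(C|E)/LR.
Posterior odds = 0.833/(1−0.833) = 4.9880. LR = 0.81/0.15 = 5.4000.
Prior odds = 4.9880/5.4000 = 0.9237, so P(C) = 0.9237/(1+0.9237) ≈ 0.48.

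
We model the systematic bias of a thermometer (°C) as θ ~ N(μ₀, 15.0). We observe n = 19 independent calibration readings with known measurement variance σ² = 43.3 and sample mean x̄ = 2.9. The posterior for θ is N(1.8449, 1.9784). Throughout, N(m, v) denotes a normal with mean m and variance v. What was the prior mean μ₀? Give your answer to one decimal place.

μ₀ = -5.1

With known observation variance, the Normal–Normal posterior has precision τ_n = τ₀ + n/σ² and mean μ_n = (τ₀μ₀ + (n/σ²)x̄)/τ_n.
Here τ₀ = 1/15.0 = 0.066667 and τ_data = 19/43.3 = 0.438799, so τ_n = 0.505466.
Rearranging for μ₀: μ₀ = (μ_n·τ_n − τ_data·x̄)/τ₀ = (1.8449·0.505466 − 0.438799·2.9) / 0.066667 = -0.339983/0.066667 ≈ -5.1.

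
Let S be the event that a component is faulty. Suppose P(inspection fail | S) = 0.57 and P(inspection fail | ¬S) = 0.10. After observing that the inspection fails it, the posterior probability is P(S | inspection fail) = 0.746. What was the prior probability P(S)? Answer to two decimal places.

Bayes' rule in odds form gives O(S|E) = O(S)·[P(E|S)/P(E|¬S)], hence O(S) = O(S|E)/LR.
Posterior odds = 0.746/(1−0.746) = 2.9370. LR = 0.57/0.10 = 5.7000.
Prior odds = 2.9370/5.7000 = 0.5153, so P(S) = 0.5153/(1+0.5153) ≈ 0.34.

P(S) = 0.34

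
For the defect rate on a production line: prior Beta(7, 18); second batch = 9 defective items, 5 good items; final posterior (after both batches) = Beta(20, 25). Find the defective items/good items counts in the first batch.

Sequential conjugate updates are equivalent to a single update on the pooled data, so total successes = posterior α − prior α and total failures = posterior β − prior β.
Total across both batches: 20−7=13 defective items, 25−18=7 good items.
Subtract the second batch: 13−9=4 defective items and 7−5=2 good items.

4 defective items and 2 good items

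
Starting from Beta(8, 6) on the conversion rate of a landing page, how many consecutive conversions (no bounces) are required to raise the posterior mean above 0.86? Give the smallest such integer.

After k conversions and 0 bounces the posterior is Beta(8+k, 6), with mean (8+k)/(8+6+k).
Set (8+k)/(14+k) > 0.86 and solve: k > (0.86·14 − 8)/(1 − 0.86) = 28.857.
The smallest integer exceeding 28.857 is 29.

k = 29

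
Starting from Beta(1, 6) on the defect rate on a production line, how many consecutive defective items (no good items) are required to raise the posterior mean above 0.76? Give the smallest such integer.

k = 19

After k defective items and 0 good items the posterior is Beta(1+k, 6), with mean (1+k)/(1+6+k).
Set (1+k)/(7+k) > 0.76 and solve: k > (0.76·7 − 1)/(1 − 0.76) = 18.000.
The smallest integer exceeding 18.000 is 19, and checking k=19: (20)/(26) = 0.7692 > 0.76.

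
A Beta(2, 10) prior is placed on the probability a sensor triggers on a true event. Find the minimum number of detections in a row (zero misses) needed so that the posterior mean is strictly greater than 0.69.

After k detections and 0 misses the posterior is Beta(2+k, 10), with mean (2+k)/(2+10+k).
Set (2+k)/(12+k) > 0.69 and solve: k > (0.69·12 − 2)/(1 − 0.69) = 20.258.
The smallest integer exceeding 20.258 is 21, and checking k=21: (23)/(33) = 0.6970 > 0.69.

k = 21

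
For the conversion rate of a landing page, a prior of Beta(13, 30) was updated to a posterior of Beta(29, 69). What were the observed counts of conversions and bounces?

Under Beta–binomial conjugacy the posterior parameters are (a+s, b+f).
Match parameters: s=29−13=16, f=69−30=39.

16 conversions and 39 bounces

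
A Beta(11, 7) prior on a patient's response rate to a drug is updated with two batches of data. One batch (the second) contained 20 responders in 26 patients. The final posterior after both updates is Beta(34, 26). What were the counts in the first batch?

3 responders and 13 non-responders

Because Beta–binomial updating is additive in the counts, the combined data contributed (α_post−α_prior, β_post−β_prior) successes and failures.
Total across both batches: 34−11=23 responders, 26−7=19 non-responders.
Subtract the second batch: 23−20=3 responders and 19−6=13 non-responders.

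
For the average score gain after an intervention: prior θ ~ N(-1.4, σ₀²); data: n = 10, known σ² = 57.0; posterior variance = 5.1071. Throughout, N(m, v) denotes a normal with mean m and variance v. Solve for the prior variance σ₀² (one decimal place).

σ₀² = 49.1

For the Normal–Normal model with known σ², precisions add: τ_n = τ₀ + n/σ².
So 1/σ₀² = 1/5.1071 − 10/57.0 = 0.195806 − 0.175439 = 0.020367.
Hence σ₀² = 1/0.020367 ≈ 49.1.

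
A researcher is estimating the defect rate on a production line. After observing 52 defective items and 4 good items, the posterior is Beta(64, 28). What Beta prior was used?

Beta is conjugate to the binomial likelihood: posterior = Beta(α+s, β+f).
So α = 64 − 52 = 12 and β = 28 − 4 = 24.

Beta(12, 24)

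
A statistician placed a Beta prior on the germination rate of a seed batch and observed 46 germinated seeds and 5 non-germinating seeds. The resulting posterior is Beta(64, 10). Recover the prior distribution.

Beta(18, 5)

A Beta(α, β) prior with s successes and f failures in binomial data gives a Beta(α+s, β+f) posterior.
Subtract the data counts: 64−46=18, 10−5=5.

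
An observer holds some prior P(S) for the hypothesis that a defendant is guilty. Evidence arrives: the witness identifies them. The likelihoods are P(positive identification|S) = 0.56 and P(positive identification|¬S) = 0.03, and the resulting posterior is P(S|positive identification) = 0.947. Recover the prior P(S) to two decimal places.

P(S) = 0.49

Bayes' rule in odds form gives O(S|E) = O(S)·[P(E|S)/P(E|¬S)], hence O(S) = O(S|E)/LR.
Posterior odds = 0.947/(1−0.947) = 17.8679. LR = 0.56/0.03 = 18.6667.
Prior odds = 17.8679/18.6667 = 0.9572, so P(S) = 0.9572/(1+0.9572) ≈ 0.49.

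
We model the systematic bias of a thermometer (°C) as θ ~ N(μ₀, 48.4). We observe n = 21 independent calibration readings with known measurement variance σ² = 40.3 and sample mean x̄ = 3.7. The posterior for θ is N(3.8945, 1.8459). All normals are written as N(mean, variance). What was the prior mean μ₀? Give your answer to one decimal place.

μ₀ = 8.8

With known observation variance, the Normal–Normal posterior has precision τ_n = τ₀ + n/σ² and mean μ_n = (τ₀μ₀ + (n/σ²)x̄)/τ_n.
Here τ₀ = 1/48.4 = 0.020661 and τ_data = 21/40.3 = 0.521092, so τ_n = 0.541753.
Rearranging for μ₀: μ₀ = (μ_n·τ_n − τ_data·x̄)/τ₀ = (3.8945·0.541753 − 0.521092·3.7) / 0.020661 = 0.181817/0.020661 ≈ 8.8.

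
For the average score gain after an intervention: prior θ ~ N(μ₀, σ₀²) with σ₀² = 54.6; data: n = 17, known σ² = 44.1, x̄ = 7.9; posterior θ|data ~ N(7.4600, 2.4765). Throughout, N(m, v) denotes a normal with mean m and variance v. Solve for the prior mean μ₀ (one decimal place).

μ₀ = -1.8

With known observation variance, the Normal–Normal posterior has precision τ_n = τ₀ + n/σ² and mean μ_n = (τ₀μ₀ + (n/σ²)x̄)/τ_n.
Here τ₀ = 1/54.6 = 0.018315 and τ_data = 17/44.1 = 0.385488, so τ_n = 0.403803.
Rearranging for μ₀: μ₀ = (μ_n·τ_n − τ_data·x̄)/τ₀ = (7.4600·0.403803 − 0.385488·7.9) / 0.018315 = -0.032985/0.018315 ≈ -1.8.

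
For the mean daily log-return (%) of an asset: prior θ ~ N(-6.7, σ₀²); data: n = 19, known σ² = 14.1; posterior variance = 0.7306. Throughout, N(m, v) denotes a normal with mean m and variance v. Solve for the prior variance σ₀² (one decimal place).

Posterior precision equals prior precision plus data precision: 1/σ_n² = 1/σ₀² + n/σ².
So 1/σ₀² = 1/0.7306 − 19/14.1 = 1.368738 − 1.347518 = 0.021220.
Hence σ₀² = 1/0.021220 ≈ 47.1.

σ₀² = 47.1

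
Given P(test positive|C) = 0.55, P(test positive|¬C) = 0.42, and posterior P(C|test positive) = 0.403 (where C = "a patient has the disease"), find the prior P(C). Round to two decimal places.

Bayes' rule in odds form gives O(C|E) = O(C)·[P(E|C)/P(E|¬C)], hence O(C) = O(C|E)/LR.
Posterior odds = 0.403/(1−0.403) = 0.6750. LR = 0.55/0.42 = 1.3095.
Prior odds = 0.6750/1.3095 = 0.5155, so P(C) = 0.5155/(1+0.5155) ≈ 0.34.

P(C) = 0.34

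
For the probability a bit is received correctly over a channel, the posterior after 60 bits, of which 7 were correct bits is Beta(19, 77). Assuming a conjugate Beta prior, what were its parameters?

Beta(12, 24)

A Beta(α, β) prior with s successes and f failures in binomial data gives a Beta(α+s, β+f) posterior.
Subtract the data counts: 19−7=12, 77−53=24.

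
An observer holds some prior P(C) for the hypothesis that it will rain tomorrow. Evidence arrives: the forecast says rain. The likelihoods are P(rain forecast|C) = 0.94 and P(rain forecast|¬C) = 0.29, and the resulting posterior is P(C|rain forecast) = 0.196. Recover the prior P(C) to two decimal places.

In odds form, posterior odds = prior odds × likelihood ratio, so prior odds = posterior odds ÷ LR.
Posterior odds = 0.196/(1−0.196) = 0.2438. LR = 0.94/0.29 = 3.2414.
Prior odds = 0.2438/3.2414 = 0.0752, so P(C) = 0.0752/(1+0.0752) ≈ 0.07.

P(C) = 0.07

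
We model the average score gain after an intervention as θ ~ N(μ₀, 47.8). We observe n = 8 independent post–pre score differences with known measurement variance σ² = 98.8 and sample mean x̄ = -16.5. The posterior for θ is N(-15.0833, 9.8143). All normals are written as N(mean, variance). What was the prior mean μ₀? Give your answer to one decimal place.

With known observation variance, the Normal–Normal posterior has precision τ_n = τ₀ + n/σ² and mean μ_n = (τ₀μ₀ + (n/σ²)x̄)/τ_n.
Here τ₀ = 1/47.8 = 0.020921 and τ_data = 8/98.8 = 0.080972, so τ_n = 0.101893.
Rearranging for μ₀: μ₀ = (μ_n·τ_n − τ_data·x̄)/τ₀ = (-15.0833·0.101893 − 0.080972·-16.5) / 0.020921 = -0.200845/0.020921 ≈ -9.6.

μ₀ = -9.6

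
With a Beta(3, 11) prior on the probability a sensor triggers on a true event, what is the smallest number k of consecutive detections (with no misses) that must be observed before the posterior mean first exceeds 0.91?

k = 109

After k detections and 0 misses the posterior is Beta(3+k, 11), with mean (3+k)/(3+11+k).
Set (3+k)/(14+k) > 0.91 and solve: k > (0.91·14 − 3)/(1 − 0.91) = 108.222.
The smallest integer exceeding 108.222 is 109.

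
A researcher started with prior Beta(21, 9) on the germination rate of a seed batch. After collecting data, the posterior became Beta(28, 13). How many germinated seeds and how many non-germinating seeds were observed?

7 germinated seeds and 4 non-germinating seeds

A Beta(a, b) prior with s successes and f failures in binomial data gives a Beta(a+s, b+f) posterior.
Match parameters: s=28−21=7, f=13−9=4.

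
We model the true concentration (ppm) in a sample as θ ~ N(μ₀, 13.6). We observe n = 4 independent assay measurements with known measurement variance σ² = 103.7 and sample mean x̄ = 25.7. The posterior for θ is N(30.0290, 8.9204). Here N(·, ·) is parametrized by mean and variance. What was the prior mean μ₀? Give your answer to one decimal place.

μ₀ = 32.3

With known observation variance, the Normal–Normal posterior has precision τ_n = τ₀ + n/σ² and mean μ_n = (τ₀μ₀ + (n/σ²)x̄)/τ_n.
Here τ₀ = 1/13.6 = 0.073529 and τ_data = 4/103.7 = 0.038573, so τ_n = 0.112102.
Rearranging for μ₀: μ₀ = (μ_n·τ_n − τ_data·x̄)/τ₀ = (30.0290·0.112102 − 0.038573·25.7) / 0.073529 = 2.374985/0.073529 ≈ 32.3.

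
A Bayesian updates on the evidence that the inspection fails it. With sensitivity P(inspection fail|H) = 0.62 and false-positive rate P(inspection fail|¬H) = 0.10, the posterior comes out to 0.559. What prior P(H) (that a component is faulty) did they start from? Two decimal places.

P(H) = 0.17

In odds form, posterior odds = prior odds × likelihood ratio, so prior odds = posterior odds ÷ LR.
Posterior odds = 0.559/(1−0.559) = 1.2676. LR = 0.62/0.10 = 6.2000.
Prior odds = 1.2676/6.2000 = 0.2045, so P(H) = 0.2045/(1+0.2045) ≈ 0.17.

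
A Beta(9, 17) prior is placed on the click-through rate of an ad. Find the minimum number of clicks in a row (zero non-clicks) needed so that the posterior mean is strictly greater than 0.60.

k = 17

After k clicks and 0 non-clicks the posterior is Beta(9+k, 17), with mean (9+k)/(9+17+k).
Set (9+k)/(26+k) > 0.60 and solve: k > (0.60·26 − 9)/(1 − 0.60) = 16.500.
The smallest integer exceeding 16.500 is 17.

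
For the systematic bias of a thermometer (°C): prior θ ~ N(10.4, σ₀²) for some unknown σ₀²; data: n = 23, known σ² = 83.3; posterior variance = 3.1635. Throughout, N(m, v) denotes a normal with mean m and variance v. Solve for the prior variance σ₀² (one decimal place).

σ₀² = 25.0

Posterior precision equals prior precision plus data precision: 1/σ_n² = 1/σ₀² + n/σ².
So 1/σ₀² = 1/3.1635 − 23/83.3 = 0.316106 − 0.276110 = 0.039996.
Hence σ₀² = 1/0.039996 ≈ 25.0.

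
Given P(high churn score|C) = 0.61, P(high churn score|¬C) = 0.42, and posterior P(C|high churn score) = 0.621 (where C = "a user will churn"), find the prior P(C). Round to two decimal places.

P(C) = 0.53

In odds form, posterior odds = prior odds × likelihood ratio, so prior odds = posterior odds ÷ LR.
Posterior odds = 0.621/(1−0.621) = 1.6385. LR = 0.61/0.42 = 1.4524.
Prior odds = 1.6385/1.4524 = 1.1281, so P(C) = 1.1281/(1+1.1281) ≈ 0.53.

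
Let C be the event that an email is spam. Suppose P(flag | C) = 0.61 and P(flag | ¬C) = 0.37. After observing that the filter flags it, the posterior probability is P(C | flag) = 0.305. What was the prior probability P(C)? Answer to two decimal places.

P(C) = 0.21

Bayes' rule in odds form gives O(C|E) = O(C)·[P(E|C)/P(E|¬C)], hence O(C) = O(C|E)/LR.
Posterior odds = 0.305/(1−0.305) = 0.4388. LR = 0.61/0.37 = 1.6486.
Prior odds = 0.4388/1.6486 = 0.2662, so P(C) = 0.2662/(1+0.2662) ≈ 0.21.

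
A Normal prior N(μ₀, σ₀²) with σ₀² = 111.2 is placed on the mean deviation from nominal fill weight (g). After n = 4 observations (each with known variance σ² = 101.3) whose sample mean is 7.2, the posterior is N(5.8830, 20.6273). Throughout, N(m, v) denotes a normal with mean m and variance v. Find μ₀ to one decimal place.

The posterior mean is a precision-weighted average: μ_n = (τ₀μ₀ + τ_data·x̄)/(τ₀+τ_data), with τ₀=1/σ₀² and τ_data=n/σ².
Here τ₀ = 1/111.2 = 0.008993 and τ_data = 4/101.3 = 0.039487, so τ_n = 0.048480.
Rearranging for μ₀: μ₀ = (μ_n·τ_n − τ_data·x̄)/τ₀ = (5.8830·0.048480 − 0.039487·7.2) / 0.008993 = 0.000901/0.008993 ≈ 0.1.

μ₀ = 0.1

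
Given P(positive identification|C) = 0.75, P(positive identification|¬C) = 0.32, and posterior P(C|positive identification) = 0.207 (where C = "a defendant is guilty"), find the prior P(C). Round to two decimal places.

P(C) = 0.10

In odds form, posterior odds = prior odds × likelihood ratio, so prior odds = posterior odds ÷ LR.
Posterior odds = 0.207/(1−0.207) = 0.2610. LR = 0.75/0.32 = 2.3438.
Prior odds = 0.2610/2.3438 = 0.1114, so P(C) = 0.1114/(1+0.1114) ≈ 0.10.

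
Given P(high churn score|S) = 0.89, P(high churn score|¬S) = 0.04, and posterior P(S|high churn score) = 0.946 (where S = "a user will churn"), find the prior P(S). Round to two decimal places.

P(S) = 0.44

Bayes' rule in odds form gives O(S|E) = O(S)·[P(E|S)/P(E|¬S)], hence O(S) = O(S|E)/LR.
Posterior odds = 0.946/(1−0.946) = 17.5185. LR = 0.89/0.04 = 22.2500.
Prior odds = 17.5185/22.2500 = 0.7873, so P(S) = 0.7873/(1+0.7873) ≈ 0.44.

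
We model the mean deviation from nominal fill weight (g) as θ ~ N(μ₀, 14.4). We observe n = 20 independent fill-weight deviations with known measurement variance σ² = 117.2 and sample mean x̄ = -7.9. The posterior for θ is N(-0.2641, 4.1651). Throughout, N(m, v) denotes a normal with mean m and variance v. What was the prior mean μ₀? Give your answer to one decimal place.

The posterior mean is a precision-weighted average: μ_n = (τ₀μ₀ + τ_data·x̄)/(τ₀+τ_data), with τ₀=1/σ₀² and τ_data=n/σ².
Here τ₀ = 1/14.4 = 0.069444 and τ_data = 20/117.2 = 0.170648, so τ_n = 0.240092.
Rearranging for μ₀: μ₀ = (μ_n·τ_n − τ_data·x̄)/τ₀ = (-0.2641·0.240092 − 0.170648·-7.9) / 0.069444 = 1.284711/0.069444 ≈ 18.5.

μ₀ = 18.5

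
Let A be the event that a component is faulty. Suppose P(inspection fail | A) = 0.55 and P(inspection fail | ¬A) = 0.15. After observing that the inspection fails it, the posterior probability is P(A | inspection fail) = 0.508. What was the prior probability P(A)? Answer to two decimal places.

P(A) = 0.22

Bayes' rule in odds form gives O(A|E) = O(A)·[P(E|A)/P(E|¬A)], hence O(A) = O(A|E)/LR.
Posterior odds = 0.508/(1−0.508) = 1.0325. LR = 0.55/0.15 = 3.6667.
Prior odds = 1.0325/3.6667 = 0.2816, so P(A) = 0.2816/(1+0.2816) ≈ 0.22.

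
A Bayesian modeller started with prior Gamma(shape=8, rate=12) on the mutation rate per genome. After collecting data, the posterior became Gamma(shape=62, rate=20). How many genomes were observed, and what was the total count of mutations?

A Gamma(α, β) prior (rate parametrization) on a Poisson rate with n observations summing to S gives posterior Gamma(α+S, β+n).
Matching: Σxᵢ = 62 − 8 = 54 and n = 20 − 12 = 8.

n = 8 genomes with total 54 mutations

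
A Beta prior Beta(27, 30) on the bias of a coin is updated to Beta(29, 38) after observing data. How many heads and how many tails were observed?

Under Beta–binomial conjugacy the posterior parameters are (a+s, b+f).
So s = 29 − 27 = 2 and f = 38 − 30 = 8.

2 heads and 8 tails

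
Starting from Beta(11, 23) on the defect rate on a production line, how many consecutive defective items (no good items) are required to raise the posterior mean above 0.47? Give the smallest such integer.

k = 10

After k defective items and 0 good items the posterior is Beta(11+k, 23), with mean (11+k)/(11+23+k).
Set (11+k)/(34+k) > 0.47 and solve: k > (0.47·34 − 11)/(1 − 0.47) = 9.396.
The smallest integer exceeding 9.396 is 10.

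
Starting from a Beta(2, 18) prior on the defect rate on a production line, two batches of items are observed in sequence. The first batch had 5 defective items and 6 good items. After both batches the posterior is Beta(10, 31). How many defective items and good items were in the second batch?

Because Beta–binomial updating is additive in the counts, the combined data contributed (α_post−α_prior, β_post−β_prior) successes and failures.
Total across both batches: 10−2=8 defective items, 31−18=13 good items.
Subtract the first batch: 8−5=3 defective items and 13−6=7 good items.

3 defective items and 7 good items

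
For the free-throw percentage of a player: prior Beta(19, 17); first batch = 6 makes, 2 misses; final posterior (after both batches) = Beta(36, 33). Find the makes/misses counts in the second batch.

11 makes and 14 misses

Because Beta–binomial updating is additive in the counts, the combined data contributed (α_post−α_prior, β_post−β_prior) successes and failures.
Total across both batches: 36−19=17 makes, 33−17=16 misses.
Subtract the first batch: 17−6=11 makes and 16−2=14 misses.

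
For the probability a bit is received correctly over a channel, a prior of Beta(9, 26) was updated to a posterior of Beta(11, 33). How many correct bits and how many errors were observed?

Under Beta–binomial conjugacy the posterior parameters are (a+s, b+f).
So s = 11 − 9 = 2 and f = 33 − 26 = 7.

2 correct bits and 7 errors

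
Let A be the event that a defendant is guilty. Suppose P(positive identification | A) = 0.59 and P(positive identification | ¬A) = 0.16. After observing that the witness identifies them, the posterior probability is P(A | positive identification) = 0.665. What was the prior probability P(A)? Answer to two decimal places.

In odds form, posterior odds = prior odds × likelihood ratio, so prior odds = posterior odds ÷ LR.
Posterior odds = 0.665/(1−0.665) = 1.9851. LR = 0.59/0.16 = 3.6875.
Prior odds = 1.9851/3.6875 = 0.5383, so P(A) = 0.5383/(1+0.5383) ≈ 0.35.

P(A) = 0.35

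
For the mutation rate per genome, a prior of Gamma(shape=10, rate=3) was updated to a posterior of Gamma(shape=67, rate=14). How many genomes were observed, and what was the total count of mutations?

Gamma–Poisson conjugacy: posterior shape = α + Σxᵢ, posterior rate = β + n.
Matching: Σxᵢ = 67 − 10 = 57 and n = 14 − 3 = 11.

n = 11 genomes with total 57 mutations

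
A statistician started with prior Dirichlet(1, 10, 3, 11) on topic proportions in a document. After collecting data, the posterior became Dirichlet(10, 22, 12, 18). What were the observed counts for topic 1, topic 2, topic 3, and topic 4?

For a Dirichlet(α) prior with multinomial counts c, the posterior is Dirichlet(α + c) componentwise.
Counts are posterior − prior componentwise: 10−1=9, 22−10=12, 12−3=9, 18−11=7.

counts (9, 12, 9, 7)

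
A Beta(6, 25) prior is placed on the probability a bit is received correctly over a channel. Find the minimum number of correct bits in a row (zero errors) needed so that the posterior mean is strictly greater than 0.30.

After k correct bits and 0 errors the posterior is Beta(6+k, 25), with mean (6+k)/(6+25+k).
Set (6+k)/(31+k) > 0.30 and solve: k > (0.30·31 − 6)/(1 − 0.30) = 4.714.
The smallest integer exceeding 4.714 is 5.

k = 5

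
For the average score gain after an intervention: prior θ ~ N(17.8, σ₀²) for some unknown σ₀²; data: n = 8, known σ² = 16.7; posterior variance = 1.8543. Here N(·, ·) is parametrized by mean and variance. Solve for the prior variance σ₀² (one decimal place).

σ₀² = 16.6

Posterior precision equals prior precision plus data precision: 1/σ_n² = 1/σ₀² + n/σ².
So 1/σ₀² = 1/1.8543 − 8/16.7 = 0.539287 − 0.479042 = 0.060245.
Hence σ₀² = 1/0.060245 ≈ 16.6.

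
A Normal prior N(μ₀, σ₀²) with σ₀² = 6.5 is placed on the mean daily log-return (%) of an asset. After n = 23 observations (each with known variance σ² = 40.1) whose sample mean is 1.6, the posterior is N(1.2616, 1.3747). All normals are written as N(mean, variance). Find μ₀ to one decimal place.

With known observation variance, the Normal–Normal posterior has precision τ_n = τ₀ + n/σ² and mean μ_n = (τ₀μ₀ + (n/σ²)x̄)/τ_n.
Here τ₀ = 1/6.5 = 0.153846 and τ_data = 23/40.1 = 0.573566, so τ_n = 0.727412.
Rearranging for μ₀: μ₀ = (μ_n·τ_n − τ_data·x̄)/τ₀ = (1.2616·0.727412 − 0.573566·1.6) / 0.153846 = -0.000003/0.153846 ≈ 0.0.

μ₀ = 0.0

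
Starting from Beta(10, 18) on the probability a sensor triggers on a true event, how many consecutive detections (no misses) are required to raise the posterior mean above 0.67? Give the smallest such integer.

k = 27

After k detections and 0 misses the posterior is Beta(10+k, 18), with mean (10+k)/(10+18+k).
Set (10+k)/(28+k) > 0.67 and solve: k > (0.67·28 − 10)/(1 − 0.67) = 26.545.
The smallest integer exceeding 26.545 is 27.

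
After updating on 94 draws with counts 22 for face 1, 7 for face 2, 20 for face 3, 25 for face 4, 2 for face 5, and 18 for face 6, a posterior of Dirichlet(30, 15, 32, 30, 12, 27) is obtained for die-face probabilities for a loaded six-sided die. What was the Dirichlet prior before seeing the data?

Dirichlet(8, 8, 12, 5, 10, 9)

For a Dirichlet(α) prior with multinomial counts c, the posterior is Dirichlet(α + c) componentwise.
Subtract each count from the matching posterior parameter: 30−22=8, 15−7=8, 32−20=12, 30−25=5, 12−2=10, 27−18=9.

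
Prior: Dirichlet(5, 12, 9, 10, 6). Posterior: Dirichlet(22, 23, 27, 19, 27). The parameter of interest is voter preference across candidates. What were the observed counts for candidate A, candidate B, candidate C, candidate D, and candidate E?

counts (17, 11, 18, 9, 21)

For a Dirichlet(α) prior with multinomial counts c, the posterior is Dirichlet(α + c) componentwise.
Counts are posterior − prior componentwise: 22−5=17, 23−12=11, 27−9=18, 19−10=9, 27−6=21.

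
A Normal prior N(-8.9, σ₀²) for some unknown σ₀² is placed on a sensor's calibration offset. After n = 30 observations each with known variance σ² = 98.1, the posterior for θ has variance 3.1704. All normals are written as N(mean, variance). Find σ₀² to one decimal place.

σ₀² = 104.1

For the Normal–Normal model with known σ², precisions add: τ_n = τ₀ + n/σ².
So 1/σ₀² = 1/3.1704 − 30/98.1 = 0.315418 − 0.305810 = 0.009608.
Hence σ₀² = 1/0.009608 ≈ 104.1.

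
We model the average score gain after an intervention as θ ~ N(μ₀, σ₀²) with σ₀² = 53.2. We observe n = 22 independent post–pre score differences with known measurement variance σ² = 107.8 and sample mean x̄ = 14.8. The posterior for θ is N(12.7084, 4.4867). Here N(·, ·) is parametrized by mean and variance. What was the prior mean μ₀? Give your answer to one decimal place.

With known observation variance, the Normal–Normal posterior has precision τ_n = τ₀ + n/σ² and mean μ_n = (τ₀μ₀ + (n/σ²)x̄)/τ_n.
Here τ₀ = 1/53.2 = 0.018797 and τ_data = 22/107.8 = 0.204082, so τ_n = 0.222879.
Rearranging for μ₀: μ₀ = (μ_n·τ_n − τ_data·x̄)/τ₀ = (12.7084·0.222879 − 0.204082·14.8) / 0.018797 = -0.187978/0.018797 ≈ -10.0.

μ₀ = -10.0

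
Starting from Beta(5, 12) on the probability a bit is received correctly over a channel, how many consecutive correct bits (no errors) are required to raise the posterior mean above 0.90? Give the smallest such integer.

k = 104

After k correct bits and 0 errors the posterior is Beta(5+k, 12), with mean (5+k)/(5+12+k).
Set (5+k)/(17+k) > 0.90 and solve: k > (0.90·17 − 5)/(1 − 0.90) = 103.000.
The smallest integer exceeding 103.000 is 104.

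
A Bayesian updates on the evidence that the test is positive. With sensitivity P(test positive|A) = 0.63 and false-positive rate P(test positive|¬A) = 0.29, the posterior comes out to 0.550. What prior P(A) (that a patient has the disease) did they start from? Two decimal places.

P(A) = 0.36

Bayes' rule in odds form gives O(A|E) = O(A)·[P(E|A)/P(E|¬A)], hence O(A) = O(A|E)/LR.
Posterior odds = 0.550/(1−0.550) = 1.2222. LR = 0.63/0.29 = 2.1724.
Prior odds = 1.2222/2.1724 = 0.5626, so P(A) = 0.5626/(1+0.5626) ≈ 0.36.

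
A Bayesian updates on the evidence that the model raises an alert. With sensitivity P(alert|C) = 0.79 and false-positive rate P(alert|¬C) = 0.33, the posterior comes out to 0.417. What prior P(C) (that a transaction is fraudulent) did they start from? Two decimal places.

P(C) = 0.23

In odds form, posterior odds = prior odds × likelihood ratio, so prior odds = posterior odds ÷ LR.
Posterior odds = 0.417/(1−0.417) = 0.7153. LR = 0.79/0.33 = 2.3939.
Prior odds = 0.7153/2.3939 = 0.2988, so P(C) = 0.2988/(1+0.2988) ≈ 0.23.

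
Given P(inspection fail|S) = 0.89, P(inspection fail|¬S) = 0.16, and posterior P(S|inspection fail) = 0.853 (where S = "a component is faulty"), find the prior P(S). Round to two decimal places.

In odds form, posterior odds = prior odds × likelihood ratio, so prior odds = posterior odds ÷ LR.
Posterior odds = 0.853/(1−0.853) = 5.8027. LR = 0.89/0.16 = 5.5625.
Prior odds = 5.8027/5.5625 = 1.0432, so P(S) = 1.0432/(1+1.0432) ≈ 0.51.

P(S) = 0.51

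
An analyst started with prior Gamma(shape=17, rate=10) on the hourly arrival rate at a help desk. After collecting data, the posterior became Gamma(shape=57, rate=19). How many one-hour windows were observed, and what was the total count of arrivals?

A Gamma(α, β) prior (rate parametrization) on a Poisson rate with n observations summing to S gives posterior Gamma(α+S, β+n).
Matching: Σxᵢ = 57 − 17 = 40 and n = 19 − 10 = 9.

n = 9 one-hour windows with total 40 arrivals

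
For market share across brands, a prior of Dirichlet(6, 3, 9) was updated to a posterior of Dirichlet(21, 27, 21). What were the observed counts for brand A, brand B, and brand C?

counts (15, 24, 12)

For a Dirichlet(α) prior with multinomial counts c, the posterior is Dirichlet(α + c) componentwise.
Counts are posterior − prior componentwise: 21−6=15, 27−3=24, 21−9=12.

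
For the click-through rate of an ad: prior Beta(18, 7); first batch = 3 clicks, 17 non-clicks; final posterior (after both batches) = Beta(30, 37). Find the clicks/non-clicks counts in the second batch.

Sequential conjugate updates are equivalent to a single update on the pooled data, so total successes = posterior α − prior α and total failures = posterior β − prior β.
Total across both batches: 30−18=12 clicks, 37−7=30 non-clicks.
Subtract the first batch: 12−3=9 clicks and 30−17=13 non-clicks.

9 clicks and 13 non-clicks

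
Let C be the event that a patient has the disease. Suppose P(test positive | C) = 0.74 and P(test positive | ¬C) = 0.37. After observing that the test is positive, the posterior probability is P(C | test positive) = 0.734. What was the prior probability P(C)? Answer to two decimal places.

In odds form, posterior odds = prior odds × likelihood ratio, so prior odds = posterior odds ÷ LR.
Posterior odds = 0.734/(1−0.734) = 2.7594. LR = 0.74/0.37 = 2.0000.
Prior odds = 2.7594/2.0000 = 1.3797, so P(C) = 1.3797/(1+1.3797) ≈ 0.58.

P(C) = 0.58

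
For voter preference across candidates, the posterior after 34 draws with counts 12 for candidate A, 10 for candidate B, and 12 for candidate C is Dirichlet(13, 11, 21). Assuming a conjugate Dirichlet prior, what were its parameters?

For a Dirichlet(α) prior with multinomial counts c, the posterior is Dirichlet(α + c) componentwise.
Subtract each count from the matching posterior parameter: 13−12=1, 11−10=1, 21−12=9.

Dirichlet(1, 1, 9)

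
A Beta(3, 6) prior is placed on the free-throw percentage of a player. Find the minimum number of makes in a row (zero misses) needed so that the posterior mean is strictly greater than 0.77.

k = 18

After k makes and 0 misses the posterior is Beta(3+k, 6), with mean (3+k)/(3+6+k).
Set (3+k)/(9+k) > 0.77 and solve: k > (0.77·9 − 3)/(1 − 0.77) = 17.087.
The smallest integer exceeding 17.087 is 18, and checking k=18: (21)/(27) = 0.7778 > 0.77.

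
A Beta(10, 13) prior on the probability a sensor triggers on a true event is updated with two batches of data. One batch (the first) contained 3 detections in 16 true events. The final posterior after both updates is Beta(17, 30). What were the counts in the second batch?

Sequential conjugate updates are equivalent to a single update on the pooled data, so total successes = posterior α − prior α and total failures = posterior β − prior β.
Total across both batches: 17−10=7 detections, 30−13=17 misses.
Subtract the first batch: 7−3=4 detections and 17−13=4 misses.

4 detections and 4 misses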